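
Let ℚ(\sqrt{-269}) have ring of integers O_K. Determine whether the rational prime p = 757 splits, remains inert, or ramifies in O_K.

Since -269 ≢ 1 mod 4, the ring of integers is ℤ[√-269] with discriminant 4·(-269) = -1076.
Since gcd(757, -1076) = 1 the prime 757 does not ramify.
Legendre symbol by Euler's criterion: (-269/757) ≡ (-269)^378 ≡ 756 (mod 757), i.e. (-269/757) = -1.
Legendre symbol -1 ⇒ 757 is inert.

remains prime (inert)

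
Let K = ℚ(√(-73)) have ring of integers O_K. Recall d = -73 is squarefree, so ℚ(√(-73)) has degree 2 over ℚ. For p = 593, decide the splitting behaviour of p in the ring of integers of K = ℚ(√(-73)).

p splits

d = -73 ≡ 3 (mod 4), so O_K = ℤ[√-73] and disc(K) = 4d = -292.
593 ∤ -292, so 593 is unramified.
Legendre symbol by Euler's criterion: (-73/593) ≡ (-73)^296 ≡ 1 (mod 593), i.e. (-73/593) = 1.
(-73/593) = 1, so 593 splits.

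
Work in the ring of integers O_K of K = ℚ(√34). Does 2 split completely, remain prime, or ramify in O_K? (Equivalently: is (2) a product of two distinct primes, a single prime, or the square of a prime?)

34 mod 4 = 2, hence disc K = 4·34 = 136 and O_K = ℤ[√34].
disc(K) = 136 = 2·68, so p = 2 is ramified.

p ramifies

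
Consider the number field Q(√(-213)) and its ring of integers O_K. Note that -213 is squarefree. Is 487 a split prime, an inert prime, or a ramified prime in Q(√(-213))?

487 splits in O_K

-213 mod 4 = 3, hence disc K = 4·(-213) = -852 and O_K = ℤ[√-213].
disc(K) = -852 is not divisible by 487; 487 is unramified.
Euler's criterion: (-213)^243 mod 487 = 1. Thus (-213|487) = 1.
d is a quadratic residue mod p, hence 487 splits in O_K.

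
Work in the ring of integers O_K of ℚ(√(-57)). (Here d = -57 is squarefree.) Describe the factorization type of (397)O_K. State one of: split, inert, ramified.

d = -57 ≡ 3 (mod 4), so O_K = ℤ[√-57] and disc(K) = 4d = -228.
397 ∤ -228, so 397 is unramified.
Compute (-57/397) via Euler: 340^((397-1)/2) mod 397 = 1, so (-57/397) = 1.
d is a quadratic residue mod p, hence 397 splits in O_K.

splits completely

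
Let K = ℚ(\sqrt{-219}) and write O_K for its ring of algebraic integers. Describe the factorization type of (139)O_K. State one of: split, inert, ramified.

-219 mod 4 = 1, hence disc K = -219 and O_K = ℤ[(1+√-219)/2].
disc(K) = -219 is not divisible by 139; 139 is unramified.
Compute (-219/139) via Euler: 59^((139-1)/2) mod 139 = 138, so (-219/139) = -1.
Legendre symbol -1 ⇒ 139 is inert.

inert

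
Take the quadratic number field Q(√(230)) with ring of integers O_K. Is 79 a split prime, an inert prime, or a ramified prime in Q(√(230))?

splits completely

Since 230 ≢ 1 mod 4, the ring of integers is ℤ[√230] with discriminant 4·230 = 920.
79 ∤ 920, so 79 is unramified.
Compute (230/79) via Euler: 72^((79-1)/2) mod 79 = 1, so (230/79) = 1.
(230/79) = 1, so 79 splits.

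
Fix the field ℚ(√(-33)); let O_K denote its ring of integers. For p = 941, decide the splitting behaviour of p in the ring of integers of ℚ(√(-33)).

d = -33 ≡ 3 (mod 4), so O_K = ℤ[√-33] and disc(K) = 4d = -132.
Since gcd(941, -132) = 1 the prime 941 does not ramify.
(-33/941) = 908^470 mod 941 = 1, giving Legendre symbol 1.
d is a quadratic residue mod p, hence 941 splits in O_K.

splits completely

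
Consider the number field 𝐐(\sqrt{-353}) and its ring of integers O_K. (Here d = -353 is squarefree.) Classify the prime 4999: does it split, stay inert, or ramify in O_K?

-353 mod 4 = 3, hence disc K = 4·(-353) = -1412 and O_K = ℤ[√-353].
4999 ∤ -1412, so 4999 is unramified.
Euler's criterion: (-353)^2499 mod 4999 = 1. Thus (-353|4999) = 1.
d is a quadratic residue mod p, hence 4999 splits in O_K.

4999 splits in O_K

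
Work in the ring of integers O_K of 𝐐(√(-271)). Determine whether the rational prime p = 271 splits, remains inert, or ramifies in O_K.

d = -271 ≡ 1 (mod 4), so O_K = ℤ[(1+√-271)/2] and disc(K) = d = -271.
Ramification test: 271 | -271. The prime 271 ramifies in K.

ramified — (271) = 𝔭²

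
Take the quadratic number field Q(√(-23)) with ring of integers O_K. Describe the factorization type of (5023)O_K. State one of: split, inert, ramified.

Since -23 ≡ 1 mod 4, the ring of integers is ℤ[(1+√-23)/2] with discriminant -23.
5023 ∤ -23, so 5023 is unramified.
Euler's criterion: (-23)^2511 mod 5023 = 1. Thus (-23|5023) = 1.
d is a quadratic residue mod p, hence 5023 splits in O_K.

p splits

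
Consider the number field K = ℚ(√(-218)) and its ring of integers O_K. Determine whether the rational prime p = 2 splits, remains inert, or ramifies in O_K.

ramified — (2) = 𝔭²

-218 mod 4 = 2, hence disc K = 4·(-218) = -872 and O_K = ℤ[√-218].
disc(K) = -872 = 2·(-436), so p = 2 is ramified.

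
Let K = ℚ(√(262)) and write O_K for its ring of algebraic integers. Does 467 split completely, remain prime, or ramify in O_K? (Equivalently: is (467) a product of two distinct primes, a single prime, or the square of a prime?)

p splits

Since 262 ≢ 1 mod 4, the ring of integers is ℤ[√262] with discriminant 4·262 = 1048.
disc(K) = 1048 is not divisible by 467; 467 is unramified.
Compute (262/467) via Euler: 262^((467-1)/2) mod 467 = 1, so (262/467) = 1.
(262/467) = 1, so 467 splits.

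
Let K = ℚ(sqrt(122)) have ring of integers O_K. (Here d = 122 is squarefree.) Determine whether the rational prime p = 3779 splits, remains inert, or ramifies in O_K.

122 mod 4 = 2, hence disc K = 4·122 = 488 and O_K = ℤ[√122].
disc(K) = 488 is not divisible by 3779; 3779 is unramified.
Euler's criterion: 122^1889 mod 3779 = 3778. Thus (122|3779) = -1.
(122/3779) = -1, so 3779 is inert.

3779 remains inert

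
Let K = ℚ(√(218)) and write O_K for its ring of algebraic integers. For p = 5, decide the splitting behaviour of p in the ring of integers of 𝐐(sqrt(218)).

Since 218 ≢ 1 mod 4, the ring of integers is ℤ[√218] with discriminant 4·218 = 872.
5 ∤ 872, so 5 is unramified.
Compute (218/5) via Euler: 3^((5-1)/2) mod 5 = 4, so (218/5) = -1.
Legendre symbol -1 ⇒ 5 is inert.

5 remains inert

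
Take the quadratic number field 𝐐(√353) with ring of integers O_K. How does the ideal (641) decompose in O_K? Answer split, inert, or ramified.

d = 353 ≡ 1 (mod 4), so O_K = ℤ[(1+√353)/2] and disc(K) = d = 353.
disc(K) = 353 is not divisible by 641; 641 is unramified.
Compute (353/641) via Euler: 353^((641-1)/2) mod 641 = 1, so (353/641) = 1.
d is a quadratic residue mod p, hence 641 splits in O_K.

split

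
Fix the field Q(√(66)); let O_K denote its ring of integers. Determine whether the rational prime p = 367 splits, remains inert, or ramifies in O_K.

367 splits in O_K

d = 66 ≡ 2 (mod 4), so O_K = ℤ[√66] and disc(K) = 4d = 264.
Since gcd(367, 264) = 1 the prime 367 does not ramify.
(66/367) = 66^183 mod 367 = 1, giving Legendre symbol 1.
Legendre symbol 1 ⇒ 367 is split.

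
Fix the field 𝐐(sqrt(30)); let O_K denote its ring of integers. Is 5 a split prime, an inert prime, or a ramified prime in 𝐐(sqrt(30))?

d = 30 ≡ 2 (mod 4), so O_K = ℤ[√30] and disc(K) = 4d = 120.
disc(K) = 120 = 5·24, so p = 5 is ramified.

p ramifies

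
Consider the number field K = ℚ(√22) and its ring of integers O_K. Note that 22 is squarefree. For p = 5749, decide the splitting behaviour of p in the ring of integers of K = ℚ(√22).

Since 22 ≢ 1 mod 4, the ring of integers is ℤ[√22] with discriminant 4·22 = 88.
Since gcd(5749, 88) = 1 the prime 5749 does not ramify.
(22/5749) = 22^2874 mod 5749 = 1, giving Legendre symbol 1.
d is a quadratic residue mod p, hence 5749 splits in O_K.

split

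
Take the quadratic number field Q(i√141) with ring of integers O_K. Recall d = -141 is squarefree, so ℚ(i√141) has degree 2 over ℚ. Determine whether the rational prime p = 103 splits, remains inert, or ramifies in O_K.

remains prime (inert)

Since -141 ≢ 1 mod 4, the ring of integers is ℤ[√-141] with discriminant 4·(-141) = -564.
103 ∤ -564, so 103 is unramified.
Euler's criterion: (-141)^51 mod 103 = 102. Thus (-141|103) = -1.
d is a non-residue mod p, hence 103 remains inert in O_K.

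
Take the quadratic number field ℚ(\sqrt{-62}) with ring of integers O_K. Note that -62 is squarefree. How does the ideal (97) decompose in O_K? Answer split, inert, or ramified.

p splits

Since -62 ≢ 1 mod 4, the ring of integers is ℤ[√-62] with discriminant 4·(-62) = -248.
97 ∤ -248, so 97 is unramified.
Compute (-62/97) via Euler: 35^((97-1)/2) mod 97 = 1, so (-62/97) = 1.
Legendre symbol 1 ⇒ 97 is split.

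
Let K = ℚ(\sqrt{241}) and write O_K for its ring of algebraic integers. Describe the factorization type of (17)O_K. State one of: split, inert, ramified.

p is inert

241 mod 4 = 1, hence disc K = 241 and O_K = ℤ[(1+√241)/2].
disc(K) = 241 is not divisible by 17; 17 is unramified.
(241/17) = 3^8 mod 17 = 16, giving Legendre symbol -1.
(241/17) = -1, so 17 is inert.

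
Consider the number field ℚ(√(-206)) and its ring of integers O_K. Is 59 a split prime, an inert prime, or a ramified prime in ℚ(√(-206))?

Since -206 ≢ 1 mod 4, the ring of integers is ℤ[√-206] with discriminant 4·(-206) = -824.
disc(K) = -824 is not divisible by 59; 59 is unramified.
Euler's criterion: (-206)^29 mod 59 = 58. Thus (-206|59) = -1.
(-206/59) = -1, so 59 is inert.

remains prime (inert)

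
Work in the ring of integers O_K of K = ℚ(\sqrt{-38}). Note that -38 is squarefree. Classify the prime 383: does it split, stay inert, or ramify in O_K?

remains prime (inert)

-38 mod 4 = 2, hence disc K = 4·(-38) = -152 and O_K = ℤ[√-38].
Since gcd(383, -152) = 1 the prime 383 does not ramify.
Euler's criterion: (-38)^191 mod 383 = 382. Thus (-38|383) = -1.
d is a non-residue mod p, hence 383 remains inert in O_K.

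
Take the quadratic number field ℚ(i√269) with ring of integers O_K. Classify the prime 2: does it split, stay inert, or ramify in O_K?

ramifies in O_K

-269 mod 4 = 3, hence disc K = 4·(-269) = -1076 and O_K = ℤ[√-269].
2 divides disc(K) = -1076, so 2 ramifies.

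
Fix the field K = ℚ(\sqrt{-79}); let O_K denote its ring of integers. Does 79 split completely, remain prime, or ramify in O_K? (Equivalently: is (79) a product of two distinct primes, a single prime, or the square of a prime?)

Since -79 ≡ 1 mod 4, the ring of integers is ℤ[(1+√-79)/2] with discriminant -79.
Ramification test: 79 | -79. The prime 79 ramifies in K.

ramified — (79) = 𝔭²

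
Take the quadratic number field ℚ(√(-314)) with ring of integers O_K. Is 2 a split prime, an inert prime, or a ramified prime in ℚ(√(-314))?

ramifies in O_K

Since -314 ≢ 1 mod 4, the ring of integers is ℤ[√-314] with discriminant 4·(-314) = -1256.
2 divides disc(K) = -1256, so 2 ramifies.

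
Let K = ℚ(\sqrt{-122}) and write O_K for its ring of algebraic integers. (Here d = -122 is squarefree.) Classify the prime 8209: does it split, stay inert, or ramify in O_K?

p is inert

Since -122 ≢ 1 mod 4, the ring of integers is ℤ[√-122] with discriminant 4·(-122) = -488.
8209 ∤ -488, so 8209 is unramified.
(-122/8209) = 8087^4104 mod 8209 = 8208, giving Legendre symbol -1.
(-122/8209) = -1, so 8209 is inert.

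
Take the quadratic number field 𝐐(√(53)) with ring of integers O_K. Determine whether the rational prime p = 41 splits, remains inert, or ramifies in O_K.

53 mod 4 = 1, hence disc K = 53 and O_K = ℤ[(1+√53)/2].
Since gcd(41, 53) = 1 the prime 41 does not ramify.
Euler's criterion: 53^20 mod 41 = 40. Thus (53|41) = -1.
Legendre symbol -1 ⇒ 41 is inert.

41 remains inert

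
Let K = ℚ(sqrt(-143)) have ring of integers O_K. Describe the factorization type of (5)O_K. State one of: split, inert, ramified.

inert — (5) stays prime in O_K

-143 mod 4 = 1, hence disc K = -143 and O_K = ℤ[(1+√-143)/2].
Since gcd(5, -143) = 1 the prime 5 does not ramify.
(-143/5) = 2^2 mod 5 = 4, giving Legendre symbol -1.
(-143/5) = -1, so 5 is inert.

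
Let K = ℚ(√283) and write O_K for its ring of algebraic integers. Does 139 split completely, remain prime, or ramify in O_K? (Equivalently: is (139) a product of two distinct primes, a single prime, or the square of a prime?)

283 mod 4 = 3, hence disc K = 4·283 = 1132 and O_K = ℤ[√283].
139 ∤ 1132, so 139 is unramified.
Legendre symbol by Euler's criterion: (283/139) ≡ 283^69 ≡ 1 (mod 139), i.e. (283/139) = 1.
Legendre symbol 1 ⇒ 139 is split.

split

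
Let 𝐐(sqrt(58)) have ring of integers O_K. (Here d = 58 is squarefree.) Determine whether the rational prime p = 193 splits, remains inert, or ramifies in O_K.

d = 58 ≡ 2 (mod 4), so O_K = ℤ[√58] and disc(K) = 4d = 232.
Since gcd(193, 232) = 1 the prime 193 does not ramify.
Euler's criterion: 58^96 mod 193 = 192. Thus (58|193) = -1.
Legendre symbol -1 ⇒ 193 is inert.

p is inert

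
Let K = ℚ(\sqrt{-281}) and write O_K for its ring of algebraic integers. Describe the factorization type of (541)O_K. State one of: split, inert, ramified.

inert — (541) stays prime in O_K

Since -281 ≢ 1 mod 4, the ring of integers is ℤ[√-281] with discriminant 4·(-281) = -1124.
disc(K) = -1124 is not divisible by 541; 541 is unramified.
Compute (-281/541) via Euler: 260^((541-1)/2) mod 541 = 540, so (-281/541) = -1.
d is a non-residue mod p, hence 541 remains inert in O_K.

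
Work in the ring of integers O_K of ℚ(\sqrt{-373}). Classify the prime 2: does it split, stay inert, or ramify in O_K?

ramified — (2) = 𝔭²

-373 mod 4 = 3, hence disc K = 4·(-373) = -1492 and O_K = ℤ[√-373].
2 divides disc(K) = -1492, so 2 ramifies.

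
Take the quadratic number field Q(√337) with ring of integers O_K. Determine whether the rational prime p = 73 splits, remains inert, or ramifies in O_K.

p is inert

Since 337 ≡ 1 mod 4, the ring of integers is ℤ[(1+√337)/2] with discriminant 337.
73 ∤ 337, so 73 is unramified.
Compute (337/73) via Euler: 45^((73-1)/2) mod 73 = 72, so (337/73) = -1.
d is a non-residue mod p, hence 73 remains inert in O_K.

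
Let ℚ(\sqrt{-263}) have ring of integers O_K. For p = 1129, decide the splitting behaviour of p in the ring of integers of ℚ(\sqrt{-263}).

-263 mod 4 = 1, hence disc K = -263 and O_K = ℤ[(1+√-263)/2].
Since gcd(1129, -263) = 1 the prime 1129 does not ramify.
(-263/1129) = 866^564 mod 1129 = 1128, giving Legendre symbol -1.
(-263/1129) = -1, so 1129 is inert.

1129 remains inert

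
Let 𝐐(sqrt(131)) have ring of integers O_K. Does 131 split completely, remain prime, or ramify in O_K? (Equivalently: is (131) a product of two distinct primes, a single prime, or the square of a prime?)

Since 131 ≢ 1 mod 4, the ring of integers is ℤ[√131] with discriminant 4·131 = 524.
131 divides disc(K) = 524, so 131 ramifies.

p ramifies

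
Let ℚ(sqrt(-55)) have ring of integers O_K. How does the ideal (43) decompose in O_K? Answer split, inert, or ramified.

Since -55 ≡ 1 mod 4, the ring of integers is ℤ[(1+√-55)/2] with discriminant -55.
Since gcd(43, -55) = 1 the prime 43 does not ramify.
(-55/43) = 31^21 mod 43 = 1, giving Legendre symbol 1.
d is a quadratic residue mod p, hence 43 splits in O_K.

43 splits in O_K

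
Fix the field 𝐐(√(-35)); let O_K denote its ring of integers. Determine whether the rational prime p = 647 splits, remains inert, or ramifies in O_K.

d = -35 ≡ 1 (mod 4), so O_K = ℤ[(1+√-35)/2] and disc(K) = d = -35.
Since gcd(647, -35) = 1 the prime 647 does not ramify.
(-35/647) = 612^323 mod 647 = 1, giving Legendre symbol 1.
d is a quadratic residue mod p, hence 647 splits in O_K.

p splits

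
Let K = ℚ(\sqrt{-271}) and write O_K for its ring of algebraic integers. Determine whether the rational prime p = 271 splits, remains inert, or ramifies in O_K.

d = -271 ≡ 1 (mod 4), so O_K = ℤ[(1+√-271)/2] and disc(K) = d = -271.
Ramification test: 271 | -271. The prime 271 ramifies in K.

ramified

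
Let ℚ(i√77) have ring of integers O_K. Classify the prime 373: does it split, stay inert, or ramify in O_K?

Since -77 ≢ 1 mod 4, the ring of integers is ℤ[√-77] with discriminant 4·(-77) = -308.
Since gcd(373, -308) = 1 the prime 373 does not ramify.
Euler's criterion: (-77)^186 mod 373 = 372. Thus (-77|373) = -1.
Legendre symbol -1 ⇒ 373 is inert.

373 remains inert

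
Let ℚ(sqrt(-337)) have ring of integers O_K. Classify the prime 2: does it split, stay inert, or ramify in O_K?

p ramifies

Since -337 ≢ 1 mod 4, the ring of integers is ℤ[√-337] with discriminant 4·(-337) = -1348.
disc(K) = -1348 = 2·(-674), so p = 2 is ramified.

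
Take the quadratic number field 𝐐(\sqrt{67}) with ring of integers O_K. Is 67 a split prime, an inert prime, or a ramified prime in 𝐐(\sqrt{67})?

ramifies in O_K

67 mod 4 = 3, hence disc K = 4·67 = 268 and O_K = ℤ[√67].
Ramification test: 67 | 268. The prime 67 ramifies in K.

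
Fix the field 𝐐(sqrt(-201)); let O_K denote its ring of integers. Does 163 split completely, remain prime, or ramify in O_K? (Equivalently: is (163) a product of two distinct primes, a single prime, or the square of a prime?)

163 remains inert

d = -201 ≡ 3 (mod 4), so O_K = ℤ[√-201] and disc(K) = 4d = -804.
Since gcd(163, -804) = 1 the prime 163 does not ramify.
Euler's criterion: (-201)^81 mod 163 = 162. Thus (-201|163) = -1.
Legendre symbol -1 ⇒ 163 is inert.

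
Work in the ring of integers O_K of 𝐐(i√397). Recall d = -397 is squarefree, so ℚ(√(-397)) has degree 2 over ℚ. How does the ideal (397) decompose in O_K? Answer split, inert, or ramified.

ramifies in O_K

Since -397 ≢ 1 mod 4, the ring of integers is ℤ[√-397] with discriminant 4·(-397) = -1588.
Ramification test: 397 | -1588. The prime 397 ramifies in K.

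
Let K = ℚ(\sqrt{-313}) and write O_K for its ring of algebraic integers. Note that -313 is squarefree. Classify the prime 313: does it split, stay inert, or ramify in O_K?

p ramifies

-313 mod 4 = 3, hence disc K = 4·(-313) = -1252 and O_K = ℤ[√-313].
313 divides disc(K) = -1252, so 313 ramifies.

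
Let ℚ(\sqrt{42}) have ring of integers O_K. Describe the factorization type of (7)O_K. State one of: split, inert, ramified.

ramified — (7) = 𝔭²

Since 42 ≢ 1 mod 4, the ring of integers is ℤ[√42] with discriminant 4·42 = 168.
Ramification test: 7 | 168. The prime 7 ramifies in K.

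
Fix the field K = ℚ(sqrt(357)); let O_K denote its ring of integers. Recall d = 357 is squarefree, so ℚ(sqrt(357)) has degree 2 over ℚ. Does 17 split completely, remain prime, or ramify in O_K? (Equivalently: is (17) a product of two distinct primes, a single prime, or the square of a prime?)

Since 357 ≡ 1 mod 4, the ring of integers is ℤ[(1+√357)/2] with discriminant 357.
disc(K) = 357 = 17·21, so p = 17 is ramified.

17 is ramified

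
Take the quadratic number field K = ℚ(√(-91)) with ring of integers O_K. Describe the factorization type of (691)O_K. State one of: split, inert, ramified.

splits completely

-91 mod 4 = 1, hence disc K = -91 and O_K = ℤ[(1+√-91)/2].
disc(K) = -91 is not divisible by 691; 691 is unramified.
(-91/691) = 600^345 mod 691 = 1, giving Legendre symbol 1.
Legendre symbol 1 ⇒ 691 is split.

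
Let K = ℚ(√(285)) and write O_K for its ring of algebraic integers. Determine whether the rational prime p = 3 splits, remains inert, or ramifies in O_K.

d = 285 ≡ 1 (mod 4), so O_K = ℤ[(1+√285)/2] and disc(K) = d = 285.
Ramification test: 3 | 285. The prime 3 ramifies in K.

ramified — (3) = 𝔭²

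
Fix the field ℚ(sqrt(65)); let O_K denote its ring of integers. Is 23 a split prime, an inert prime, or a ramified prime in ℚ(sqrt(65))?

Since 65 ≡ 1 mod 4, the ring of integers is ℤ[(1+√65)/2] with discriminant 65.
disc(K) = 65 is not divisible by 23; 23 is unramified.
Legendre symbol by Euler's criterion: (65/23) ≡ 65^11 ≡ 22 (mod 23), i.e. (65/23) = -1.
Legendre symbol -1 ⇒ 23 is inert.

inert — (23) stays prime in O_K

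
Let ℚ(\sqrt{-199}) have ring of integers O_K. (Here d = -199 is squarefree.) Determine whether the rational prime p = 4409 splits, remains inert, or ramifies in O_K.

4409 splits in O_K

-199 mod 4 = 1, hence disc K = -199 and O_K = ℤ[(1+√-199)/2].
4409 ∤ -199, so 4409 is unramified.
Euler's criterion: (-199)^2204 mod 4409 = 1. Thus (-199|4409) = 1.
d is a quadratic residue mod p, hence 4409 splits in O_K.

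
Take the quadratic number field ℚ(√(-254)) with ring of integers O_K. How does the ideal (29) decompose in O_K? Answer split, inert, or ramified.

Since -254 ≢ 1 mod 4, the ring of integers is ℤ[√-254] with discriminant 4·(-254) = -1016.
29 ∤ -1016, so 29 is unramified.
Legendre symbol by Euler's criterion: (-254/29) ≡ (-254)^14 ≡ 1 (mod 29), i.e. (-254/29) = 1.
d is a quadratic residue mod p, hence 29 splits in O_K.

splits completely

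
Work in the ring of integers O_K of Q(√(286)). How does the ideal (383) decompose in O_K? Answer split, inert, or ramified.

split — (383) = 𝔭₁𝔭₂ with 𝔭₁ ≠ 𝔭₂

Since 286 ≢ 1 mod 4, the ring of integers is ℤ[√286] with discriminant 4·286 = 1144.
383 ∤ 1144, so 383 is unramified.
Legendre symbol by Euler's criterion: (286/383) ≡ 286^191 ≡ 1 (mod 383), i.e. (286/383) = 1.
d is a quadratic residue mod p, hence 383 splits in O_K.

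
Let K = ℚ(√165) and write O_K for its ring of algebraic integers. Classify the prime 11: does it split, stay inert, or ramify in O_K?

d = 165 ≡ 1 (mod 4), so O_K = ℤ[(1+√165)/2] and disc(K) = d = 165.
11 divides disc(K) = 165, so 11 ramifies.

ramified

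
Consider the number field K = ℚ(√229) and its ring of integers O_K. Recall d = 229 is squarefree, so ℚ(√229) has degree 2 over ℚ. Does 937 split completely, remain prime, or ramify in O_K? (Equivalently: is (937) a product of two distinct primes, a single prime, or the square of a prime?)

inert — (937) stays prime in O_K

229 mod 4 = 1, hence disc K = 229 and O_K = ℤ[(1+√229)/2].
937 ∤ 229, so 937 is unramified.
Euler's criterion: 229^468 mod 937 = 936. Thus (229|937) = -1.
Legendre symbol -1 ⇒ 937 is inert.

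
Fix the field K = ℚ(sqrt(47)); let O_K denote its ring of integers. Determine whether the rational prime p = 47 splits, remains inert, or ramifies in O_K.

p ramifies

d = 47 ≡ 3 (mod 4), so O_K = ℤ[√47] and disc(K) = 4d = 188.
disc(K) = 188 = 47·4, so p = 47 is ramified.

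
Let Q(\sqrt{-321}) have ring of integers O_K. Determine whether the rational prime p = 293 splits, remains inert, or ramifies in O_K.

Since -321 ≢ 1 mod 4, the ring of integers is ℤ[√-321] with discriminant 4·(-321) = -1284.
disc(K) = -1284 is not divisible by 293; 293 is unramified.
Compute (-321/293) via Euler: 265^((293-1)/2) mod 293 = 292, so (-321/293) = -1.
(-321/293) = -1, so 293 is inert.

293 remains inert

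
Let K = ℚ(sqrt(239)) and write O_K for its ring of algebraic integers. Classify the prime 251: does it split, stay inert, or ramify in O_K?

Since 239 ≢ 1 mod 4, the ring of integers is ℤ[√239] with discriminant 4·239 = 956.
disc(K) = 956 is not divisible by 251; 251 is unramified.
Compute (239/251) via Euler: 239^((251-1)/2) mod 251 = 250, so (239/251) = -1.
Legendre symbol -1 ⇒ 251 is inert.

251 remains inert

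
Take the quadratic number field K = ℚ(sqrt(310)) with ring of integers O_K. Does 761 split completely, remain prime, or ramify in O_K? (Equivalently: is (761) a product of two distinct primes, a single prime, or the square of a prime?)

inert — (761) stays prime in O_K

310 mod 4 = 2, hence disc K = 4·310 = 1240 and O_K = ℤ[√310].
Since gcd(761, 1240) = 1 the prime 761 does not ramify.
Compute (310/761) via Euler: 310^((761-1)/2) mod 761 = 760, so (310/761) = -1.
(310/761) = -1, so 761 is inert.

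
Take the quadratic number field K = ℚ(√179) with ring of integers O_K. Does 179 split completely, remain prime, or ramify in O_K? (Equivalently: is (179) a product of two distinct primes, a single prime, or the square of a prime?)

ramifies in O_K

179 mod 4 = 3, hence disc K = 4·179 = 716 and O_K = ℤ[√179].
disc(K) = 716 = 179·4, so p = 179 is ramified.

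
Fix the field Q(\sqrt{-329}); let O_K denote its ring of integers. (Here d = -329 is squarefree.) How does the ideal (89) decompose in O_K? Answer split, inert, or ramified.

-329 mod 4 = 3, hence disc K = 4·(-329) = -1316 and O_K = ℤ[√-329].
89 ∤ -1316, so 89 is unramified.
Legendre symbol by Euler's criterion: (-329/89) ≡ (-329)^44 ≡ 88 (mod 89), i.e. (-329/89) = -1.
Legendre symbol -1 ⇒ 89 is inert.

inert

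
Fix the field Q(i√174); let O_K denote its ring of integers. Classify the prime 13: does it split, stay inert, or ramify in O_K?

-174 mod 4 = 2, hence disc K = 4·(-174) = -696 and O_K = ℤ[√-174].
13 ∤ -696, so 13 is unramified.
Compute (-174/13) via Euler: 8^((13-1)/2) mod 13 = 12, so (-174/13) = -1.
d is a non-residue mod p, hence 13 remains inert in O_K.

remains prime (inert)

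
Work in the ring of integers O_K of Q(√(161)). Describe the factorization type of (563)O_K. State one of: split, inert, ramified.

Since 161 ≡ 1 mod 4, the ring of integers is ℤ[(1+√161)/2] with discriminant 161.
Since gcd(563, 161) = 1 the prime 563 does not ramify.
(161/563) = 161^281 mod 563 = 1, giving Legendre symbol 1.
d is a quadratic residue mod p, hence 563 splits in O_K.

p splits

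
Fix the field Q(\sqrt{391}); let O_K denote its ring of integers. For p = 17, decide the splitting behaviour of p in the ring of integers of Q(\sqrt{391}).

ramified — (17) = 𝔭²

391 mod 4 = 3, hence disc K = 4·391 = 1564 and O_K = ℤ[√391].
Ramification test: 17 | 1564. The prime 17 ramifies in K.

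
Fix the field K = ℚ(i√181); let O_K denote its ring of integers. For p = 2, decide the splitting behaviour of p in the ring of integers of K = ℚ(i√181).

ramified — (2) = 𝔭²

Since -181 ≢ 1 mod 4, the ring of integers is ℤ[√-181] with discriminant 4·(-181) = -724.
2 divides disc(K) = -724, so 2 ramifies.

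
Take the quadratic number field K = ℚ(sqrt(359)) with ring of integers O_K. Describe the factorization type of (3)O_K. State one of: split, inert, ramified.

3 remains inert

d = 359 ≡ 3 (mod 4), so O_K = ℤ[√359] and disc(K) = 4d = 1436.
disc(K) = 1436 is not divisible by 3; 3 is unramified.
(359/3) = 2^1 mod 3 = 2, giving Legendre symbol -1.
d is a non-residue mod p, hence 3 remains inert in O_K.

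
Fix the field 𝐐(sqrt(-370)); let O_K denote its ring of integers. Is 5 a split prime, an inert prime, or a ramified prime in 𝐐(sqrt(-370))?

-370 mod 4 = 2, hence disc K = 4·(-370) = -1480 and O_K = ℤ[√-370].
5 divides disc(K) = -1480, so 5 ramifies.

p ramifies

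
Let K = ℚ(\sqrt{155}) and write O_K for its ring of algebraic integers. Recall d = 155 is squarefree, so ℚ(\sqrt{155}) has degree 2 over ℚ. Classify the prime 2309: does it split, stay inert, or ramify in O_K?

Since 155 ≢ 1 mod 4, the ring of integers is ℤ[√155] with discriminant 4·155 = 620.
Since gcd(2309, 620) = 1 the prime 2309 does not ramify.
Compute (155/2309) via Euler: 155^((2309-1)/2) mod 2309 = 2308, so (155/2309) = -1.
Legendre symbol -1 ⇒ 2309 is inert.

inert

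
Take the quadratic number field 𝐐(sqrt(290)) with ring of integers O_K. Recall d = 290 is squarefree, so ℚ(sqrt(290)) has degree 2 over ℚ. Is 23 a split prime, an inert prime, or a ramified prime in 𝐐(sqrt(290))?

d = 290 ≡ 2 (mod 4), so O_K = ℤ[√290] and disc(K) = 4d = 1160.
disc(K) = 1160 is not divisible by 23; 23 is unramified.
(290/23) = 14^11 mod 23 = 22, giving Legendre symbol -1.
d is a non-residue mod p, hence 23 remains inert in O_K.

remains prime (inert)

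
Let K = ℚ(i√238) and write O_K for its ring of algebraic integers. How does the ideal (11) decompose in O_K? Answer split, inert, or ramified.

d = -238 ≡ 2 (mod 4), so O_K = ℤ[√-238] and disc(K) = 4d = -952.
Since gcd(11, -952) = 1 the prime 11 does not ramify.
Compute (-238/11) via Euler: 4^((11-1)/2) mod 11 = 1, so (-238/11) = 1.
(-238/11) = 1, so 11 splits.

split — (11) = 𝔭₁𝔭₂ with 𝔭₁ ≠ 𝔭₂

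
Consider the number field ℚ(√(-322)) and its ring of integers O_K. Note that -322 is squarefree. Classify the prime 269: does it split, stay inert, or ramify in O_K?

d = -322 ≡ 2 (mod 4), so O_K = ℤ[√-322] and disc(K) = 4d = -1288.
Since gcd(269, -1288) = 1 the prime 269 does not ramify.
(-322/269) = 216^134 mod 269 = 1, giving Legendre symbol 1.
(-322/269) = 1, so 269 splits.

split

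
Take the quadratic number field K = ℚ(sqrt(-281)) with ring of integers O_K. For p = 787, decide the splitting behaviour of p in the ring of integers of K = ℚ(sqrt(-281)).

d = -281 ≡ 3 (mod 4), so O_K = ℤ[√-281] and disc(K) = 4d = -1124.
Since gcd(787, -1124) = 1 the prime 787 does not ramify.
Legendre symbol by Euler's criterion: (-281/787) ≡ (-281)^393 ≡ 786 (mod 787), i.e. (-281/787) = -1.
Legendre symbol -1 ⇒ 787 is inert.

inert — (787) stays prime in O_K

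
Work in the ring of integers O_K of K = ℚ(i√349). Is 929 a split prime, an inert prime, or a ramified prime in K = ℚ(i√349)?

929 splits in O_K

Since -349 ≢ 1 mod 4, the ring of integers is ℤ[√-349] with discriminant 4·(-349) = -1396.
Since gcd(929, -1396) = 1 the prime 929 does not ramify.
Legendre symbol by Euler's criterion: (-349/929) ≡ (-349)^464 ≡ 1 (mod 929), i.e. (-349/929) = 1.
Legendre symbol 1 ⇒ 929 is split.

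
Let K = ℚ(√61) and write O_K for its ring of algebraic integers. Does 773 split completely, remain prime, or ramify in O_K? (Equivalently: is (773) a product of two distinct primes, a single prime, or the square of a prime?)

split

61 mod 4 = 1, hence disc K = 61 and O_K = ℤ[(1+√61)/2].
773 ∤ 61, so 773 is unramified.
Compute (61/773) via Euler: 61^((773-1)/2) mod 773 = 1, so (61/773) = 1.
d is a quadratic residue mod p, hence 773 splits in O_K.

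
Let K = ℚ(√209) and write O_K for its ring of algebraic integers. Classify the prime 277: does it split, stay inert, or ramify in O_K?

remains prime (inert)

Since 209 ≡ 1 mod 4, the ring of integers is ℤ[(1+√209)/2] with discriminant 209.
Since gcd(277, 209) = 1 the prime 277 does not ramify.
Euler's criterion: 209^138 mod 277 = 276. Thus (209|277) = -1.
d is a non-residue mod p, hence 277 remains inert in O_K.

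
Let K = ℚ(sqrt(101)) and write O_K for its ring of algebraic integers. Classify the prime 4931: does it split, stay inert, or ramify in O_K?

Since 101 ≡ 1 mod 4, the ring of integers is ℤ[(1+√101)/2] with discriminant 101.
Since gcd(4931, 101) = 1 the prime 4931 does not ramify.
Legendre symbol by Euler's criterion: (101/4931) ≡ 101^2465 ≡ 4930 (mod 4931), i.e. (101/4931) = -1.
(101/4931) = -1, so 4931 is inert.

inert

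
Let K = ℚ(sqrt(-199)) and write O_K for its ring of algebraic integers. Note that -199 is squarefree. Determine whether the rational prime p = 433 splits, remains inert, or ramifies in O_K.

split

-199 mod 4 = 1, hence disc K = -199 and O_K = ℤ[(1+√-199)/2].
Since gcd(433, -199) = 1 the prime 433 does not ramify.
Compute (-199/433) via Euler: 234^((433-1)/2) mod 433 = 1, so (-199/433) = 1.
d is a quadratic residue mod p, hence 433 splits in O_K.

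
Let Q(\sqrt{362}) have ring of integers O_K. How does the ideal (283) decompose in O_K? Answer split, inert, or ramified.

Since 362 ≢ 1 mod 4, the ring of integers is ℤ[√362] with discriminant 4·362 = 1448.
Since gcd(283, 1448) = 1 the prime 283 does not ramify.
Euler's criterion: 362^141 mod 283 = 282. Thus (362|283) = -1.
Legendre symbol -1 ⇒ 283 is inert.

283 remains inert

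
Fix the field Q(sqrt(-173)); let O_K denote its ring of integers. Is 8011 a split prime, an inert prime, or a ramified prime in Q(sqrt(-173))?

split

-173 mod 4 = 3, hence disc K = 4·(-173) = -692 and O_K = ℤ[√-173].
Since gcd(8011, -692) = 1 the prime 8011 does not ramify.
Euler's criterion: (-173)^4005 mod 8011 = 1. Thus (-173|8011) = 1.
(-173/8011) = 1, so 8011 splits.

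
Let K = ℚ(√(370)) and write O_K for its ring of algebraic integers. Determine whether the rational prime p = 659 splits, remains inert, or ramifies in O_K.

d = 370 ≡ 2 (mod 4), so O_K = ℤ[√370] and disc(K) = 4d = 1480.
659 ∤ 1480, so 659 is unramified.
(370/659) = 370^329 mod 659 = 658, giving Legendre symbol -1.
Legendre symbol -1 ⇒ 659 is inert.

inert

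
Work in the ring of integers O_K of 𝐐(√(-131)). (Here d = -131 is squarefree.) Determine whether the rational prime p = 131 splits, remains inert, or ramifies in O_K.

d = -131 ≡ 1 (mod 4), so O_K = ℤ[(1+√-131)/2] and disc(K) = d = -131.
131 divides disc(K) = -131, so 131 ramifies.

ramified — (131) = 𝔭²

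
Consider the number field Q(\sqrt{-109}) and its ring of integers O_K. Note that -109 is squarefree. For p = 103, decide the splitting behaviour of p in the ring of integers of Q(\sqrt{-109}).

d = -109 ≡ 3 (mod 4), so O_K = ℤ[√-109] and disc(K) = 4d = -436.
Since gcd(103, -436) = 1 the prime 103 does not ramify.
Euler's criterion: (-109)^51 mod 103 = 1. Thus (-109|103) = 1.
d is a quadratic residue mod p, hence 103 splits in O_K.

p splits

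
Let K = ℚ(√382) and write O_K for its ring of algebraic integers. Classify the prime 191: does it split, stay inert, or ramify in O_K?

d = 382 ≡ 2 (mod 4), so O_K = ℤ[√382] and disc(K) = 4d = 1528.
disc(K) = 1528 = 191·8, so p = 191 is ramified.

p ramifies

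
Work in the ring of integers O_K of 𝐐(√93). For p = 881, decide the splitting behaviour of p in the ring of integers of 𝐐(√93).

Since 93 ≡ 1 mod 4, the ring of integers is ℤ[(1+√93)/2] with discriminant 93.
881 ∤ 93, so 881 is unramified.
Euler's criterion: 93^440 mod 881 = 1. Thus (93|881) = 1.
d is a quadratic residue mod p, hence 881 splits in O_K.

split — (881) = 𝔭₁𝔭₂ with 𝔭₁ ≠ 𝔭₂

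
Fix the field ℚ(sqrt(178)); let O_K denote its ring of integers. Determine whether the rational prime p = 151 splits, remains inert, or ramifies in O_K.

151 remains inert

178 mod 4 = 2, hence disc K = 4·178 = 712 and O_K = ℤ[√178].
151 ∤ 712, so 151 is unramified.
Euler's criterion: 178^75 mod 151 = 150. Thus (178|151) = -1.
(178/151) = -1, so 151 is inert.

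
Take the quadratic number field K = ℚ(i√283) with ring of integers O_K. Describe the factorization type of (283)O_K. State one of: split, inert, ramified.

-283 mod 4 = 1, hence disc K = -283 and O_K = ℤ[(1+√-283)/2].
Ramification test: 283 | -283. The prime 283 ramifies in K.

ramifies in O_K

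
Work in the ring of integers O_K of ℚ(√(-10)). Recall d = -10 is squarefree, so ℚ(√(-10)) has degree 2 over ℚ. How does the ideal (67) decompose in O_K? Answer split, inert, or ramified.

p is inert

d = -10 ≡ 2 (mod 4), so O_K = ℤ[√-10] and disc(K) = 4d = -40.
67 ∤ -40, so 67 is unramified.
(-10/67) = 57^33 mod 67 = 66, giving Legendre symbol -1.
Legendre symbol -1 ⇒ 67 is inert.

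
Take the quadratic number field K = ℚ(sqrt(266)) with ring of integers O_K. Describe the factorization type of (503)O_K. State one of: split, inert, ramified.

remains prime (inert)

d = 266 ≡ 2 (mod 4), so O_K = ℤ[√266] and disc(K) = 4d = 1064.
disc(K) = 1064 is not divisible by 503; 503 is unramified.
(266/503) = 266^251 mod 503 = 502, giving Legendre symbol -1.
d is a non-residue mod p, hence 503 remains inert in O_K.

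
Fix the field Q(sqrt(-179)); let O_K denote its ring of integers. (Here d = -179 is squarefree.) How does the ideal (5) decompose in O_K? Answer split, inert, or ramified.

-179 mod 4 = 1, hence disc K = -179 and O_K = ℤ[(1+√-179)/2].
Since gcd(5, -179) = 1 the prime 5 does not ramify.
Legendre symbol by Euler's criterion: (-179/5) ≡ (-179)^2 ≡ 1 (mod 5), i.e. (-179/5) = 1.
Legendre symbol 1 ⇒ 5 is split.

splits completely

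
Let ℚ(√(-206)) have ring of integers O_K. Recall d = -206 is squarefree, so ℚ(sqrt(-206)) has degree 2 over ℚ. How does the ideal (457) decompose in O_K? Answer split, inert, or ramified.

p is inert

-206 mod 4 = 2, hence disc K = 4·(-206) = -824 and O_K = ℤ[√-206].
457 ∤ -824, so 457 is unramified.
Euler's criterion: (-206)^228 mod 457 = 456. Thus (-206|457) = -1.
(-206/457) = -1, so 457 is inert.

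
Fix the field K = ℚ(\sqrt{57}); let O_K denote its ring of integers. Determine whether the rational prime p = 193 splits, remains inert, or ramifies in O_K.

p is inert

Since 57 ≡ 1 mod 4, the ring of integers is ℤ[(1+√57)/2] with discriminant 57.
disc(K) = 57 is not divisible by 193; 193 is unramified.
Compute (57/193) via Euler: 57^((193-1)/2) mod 193 = 192, so (57/193) = -1.
Legendre symbol -1 ⇒ 193 is inert.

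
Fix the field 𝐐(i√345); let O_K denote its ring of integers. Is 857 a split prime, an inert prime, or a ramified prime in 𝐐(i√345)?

split

Since -345 ≢ 1 mod 4, the ring of integers is ℤ[√-345] with discriminant 4·(-345) = -1380.
857 ∤ -1380, so 857 is unramified.
Legendre symbol by Euler's criterion: (-345/857) ≡ (-345)^428 ≡ 1 (mod 857), i.e. (-345/857) = 1.
d is a quadratic residue mod p, hence 857 splits in O_K.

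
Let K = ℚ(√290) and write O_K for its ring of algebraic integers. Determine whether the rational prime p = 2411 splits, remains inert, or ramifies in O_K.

inert

290 mod 4 = 2, hence disc K = 4·290 = 1160 and O_K = ℤ[√290].
2411 ∤ 1160, so 2411 is unramified.
Legendre symbol by Euler's criterion: (290/2411) ≡ 290^1205 ≡ 2410 (mod 2411), i.e. (290/2411) = -1.
d is a non-residue mod p, hence 2411 remains inert in O_K.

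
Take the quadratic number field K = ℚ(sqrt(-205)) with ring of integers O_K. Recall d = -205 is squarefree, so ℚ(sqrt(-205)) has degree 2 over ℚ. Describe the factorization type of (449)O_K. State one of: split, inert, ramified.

-205 mod 4 = 3, hence disc K = 4·(-205) = -820 and O_K = ℤ[√-205].
Since gcd(449, -820) = 1 the prime 449 does not ramify.
(-205/449) = 244^224 mod 449 = 1, giving Legendre symbol 1.
(-205/449) = 1, so 449 splits.

449 splits in O_K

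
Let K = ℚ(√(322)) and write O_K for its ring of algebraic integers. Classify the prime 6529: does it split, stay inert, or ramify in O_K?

splits completely

Since 322 ≢ 1 mod 4, the ring of integers is ℤ[√322] with discriminant 4·322 = 1288.
disc(K) = 1288 is not divisible by 6529; 6529 is unramified.
Euler's criterion: 322^3264 mod 6529 = 1. Thus (322|6529) = 1.
(322/6529) = 1, so 6529 splits.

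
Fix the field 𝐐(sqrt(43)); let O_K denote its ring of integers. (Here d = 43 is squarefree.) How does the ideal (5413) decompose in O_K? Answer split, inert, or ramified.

43 mod 4 = 3, hence disc K = 4·43 = 172 and O_K = ℤ[√43].
Since gcd(5413, 172) = 1 the prime 5413 does not ramify.
Euler's criterion: 43^2706 mod 5413 = 1. Thus (43|5413) = 1.
d is a quadratic residue mod p, hence 5413 splits in O_K.

p splits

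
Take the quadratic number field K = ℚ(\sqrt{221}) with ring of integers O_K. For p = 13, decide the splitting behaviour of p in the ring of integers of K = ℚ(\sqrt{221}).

221 mod 4 = 1, hence disc K = 221 and O_K = ℤ[(1+√221)/2].
13 divides disc(K) = 221, so 13 ramifies.

ramifies in O_K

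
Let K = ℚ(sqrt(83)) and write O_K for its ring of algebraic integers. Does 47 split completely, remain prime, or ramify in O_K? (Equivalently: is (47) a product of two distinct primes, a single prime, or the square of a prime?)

d = 83 ≡ 3 (mod 4), so O_K = ℤ[√83] and disc(K) = 4d = 332.
disc(K) = 332 is not divisible by 47; 47 is unramified.
Compute (83/47) via Euler: 36^((47-1)/2) mod 47 = 1, so (83/47) = 1.
d is a quadratic residue mod p, hence 47 splits in O_K.

splits completely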